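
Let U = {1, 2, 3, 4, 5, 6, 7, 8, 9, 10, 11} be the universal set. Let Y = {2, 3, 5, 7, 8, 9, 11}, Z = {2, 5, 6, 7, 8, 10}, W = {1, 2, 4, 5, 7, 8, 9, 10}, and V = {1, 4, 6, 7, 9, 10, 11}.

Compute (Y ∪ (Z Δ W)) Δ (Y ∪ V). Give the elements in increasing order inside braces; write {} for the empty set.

Z Δ W = {1, 4, 6, 9}
Y ∪ (Z Δ W) = {1, 2, 3, 4, 5, 6, 7, 8, 9, 11}
Y ∪ V = {1, 2, 3, 4, 5, 6, 7, 8, 9, 10, 11}
(Y ∪ (Z Δ W)) Δ (Y ∪ V) = {10}

{10}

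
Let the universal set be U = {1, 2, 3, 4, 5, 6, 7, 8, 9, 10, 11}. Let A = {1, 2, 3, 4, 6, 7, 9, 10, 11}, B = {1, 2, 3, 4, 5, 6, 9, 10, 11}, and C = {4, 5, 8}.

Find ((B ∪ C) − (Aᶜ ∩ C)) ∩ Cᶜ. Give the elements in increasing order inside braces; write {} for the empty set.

{1, 2, 3, 6, 9, 10, 11}

B ∪ C = {1, 2, 3, 4, 5, 6, 8, 9, 10, 11}
Aᶜ = {5, 8}
Aᶜ ∩ C = {5, 8}
(B ∪ C) − (Aᶜ ∩ C) = {1, 2, 3, 4, 6, 9, 10, 11}
Cᶜ = {1, 2, 3, 6, 7, 9, 10, 11}
((B ∪ C) − (Aᶜ ∩ C)) ∩ Cᶜ = {1, 2, 3, 6, 9, 10, 11}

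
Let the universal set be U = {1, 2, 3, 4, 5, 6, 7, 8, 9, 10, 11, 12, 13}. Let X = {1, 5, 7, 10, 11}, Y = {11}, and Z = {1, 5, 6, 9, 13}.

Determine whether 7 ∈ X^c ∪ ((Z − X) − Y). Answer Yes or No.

No

7 ∈ X, so 7 ∉ X^c
7 ∉ Z and 7 ∈ X, so 7 ∉ Z − X
7 ∉ (Z − X) and 7 ∉ Y, so 7 ∉ (Z − X) − Y
7 ∉ X^c and 7 ∉ ((Z − X) − Y), so 7 ∉ X^c ∪ ((Z − X) − Y)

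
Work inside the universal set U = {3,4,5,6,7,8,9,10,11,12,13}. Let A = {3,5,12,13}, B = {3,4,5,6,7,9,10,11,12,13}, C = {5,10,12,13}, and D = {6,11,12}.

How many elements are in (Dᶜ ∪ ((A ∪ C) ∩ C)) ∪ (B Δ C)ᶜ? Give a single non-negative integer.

Dᶜ = {3,4,5,7,8,9,10,13}
A ∪ C = {3,5,10,12,13}
(A ∪ C) ∩ C = {5,10,12,13}
Dᶜ ∪ ((A ∪ C) ∩ C) = {3,4,5,7,8,9,10,12,13}
B Δ C = {3,4,6,7,9,11}
(B Δ C)ᶜ = {5,8,10,12,13}
(Dᶜ ∪ ((A ∪ C) ∩ C)) ∪ (B Δ C)ᶜ = {3,4,5,7,8,9,10,12,13}
|(Dᶜ ∪ ((A ∪ C) ∩ C)) ∪ (B Δ C)ᶜ| = 9

9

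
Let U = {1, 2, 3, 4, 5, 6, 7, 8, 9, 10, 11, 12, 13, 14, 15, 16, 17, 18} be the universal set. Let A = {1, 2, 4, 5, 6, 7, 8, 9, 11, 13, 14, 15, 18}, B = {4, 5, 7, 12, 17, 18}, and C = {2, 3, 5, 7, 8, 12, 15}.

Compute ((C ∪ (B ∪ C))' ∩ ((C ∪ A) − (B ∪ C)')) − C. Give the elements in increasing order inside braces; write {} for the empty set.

B ∪ C = {2, 3, 4, 5, 7, 8, 12, 15, 17, 18}
C ∪ (B ∪ C) = {2, 3, 4, 5, 7, 8, 12, 15, 17, 18}
(C ∪ (B ∪ C))' = {1, 6, 9, 10, 11, 13, 14, 16}
C ∪ A = {1, 2, 3, 4, 5, 6, 7, 8, 9, 11, 12, 13, 14, 15, 18}
(B ∪ C)' = {1, 6, 9, 10, 11, 13, 14, 16}
(C ∪ A) − (B ∪ C)' = {2, 3, 4, 5, 7, 8, 12, 15, 18}
(C ∪ (B ∪ C))' ∩ ((C ∪ A) − (B ∪ C)') = {}
((C ∪ (B ∪ C))' ∩ ((C ∪ A) − (B ∪ C)')) − C = {}

{}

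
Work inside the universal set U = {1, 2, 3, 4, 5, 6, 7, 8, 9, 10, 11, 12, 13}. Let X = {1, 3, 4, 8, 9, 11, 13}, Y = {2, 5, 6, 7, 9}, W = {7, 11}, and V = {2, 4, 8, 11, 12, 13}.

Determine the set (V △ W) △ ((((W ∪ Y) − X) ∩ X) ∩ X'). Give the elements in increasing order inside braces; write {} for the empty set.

{2, 4, 7, 8, 12, 13}

V △ W = {2, 4, 7, 8, 12, 13}
W ∪ Y = {2, 5, 6, 7, 9, 11}
(W ∪ Y) − X = {2, 5, 6, 7}
((W ∪ Y) − X) ∩ X = {}
X' = {2, 5, 6, 7, 10, 12}
(((W ∪ Y) − X) ∩ X) ∩ X' = {}
(V △ W) △ ((((W ∪ Y) − X) ∩ X) ∩ X') = {2, 4, 7, 8, 12, 13}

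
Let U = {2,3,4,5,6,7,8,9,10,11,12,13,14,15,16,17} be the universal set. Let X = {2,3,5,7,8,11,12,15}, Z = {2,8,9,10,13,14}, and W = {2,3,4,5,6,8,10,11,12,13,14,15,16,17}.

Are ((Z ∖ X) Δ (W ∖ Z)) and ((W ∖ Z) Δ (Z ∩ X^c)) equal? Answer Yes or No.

Yes

Z ∖ X = {9,10,13,14}
W ∖ Z = {3,4,5,6,11,12,15,16,17}
(Z ∖ X) Δ (W ∖ Z) = {3,4,5,6,9,10,11,12,13,14,15,16,17}
X^c = {4,6,9,10,13,14,16,17}
Z ∩ X^c = {9,10,13,14}
(W ∖ Z) Δ (Z ∩ X^c) = {3,4,5,6,9,10,11,12,13,14,15,16,17}
Both equal {3,4,5,6,9,10,11,12,13,14,15,16,17}, so (Z ∖ X) Δ (W ∖ Z) = (W ∖ Z) Δ (Z ∩ X^c).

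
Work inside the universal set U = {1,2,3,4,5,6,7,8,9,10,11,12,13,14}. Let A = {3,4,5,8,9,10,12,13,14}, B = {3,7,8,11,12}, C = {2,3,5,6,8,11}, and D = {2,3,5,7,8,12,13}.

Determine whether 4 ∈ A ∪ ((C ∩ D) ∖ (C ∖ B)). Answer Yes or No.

4 ∉ C and 4 ∉ D, so 4 ∉ C ∩ D
4 ∉ C and 4 ∉ B, so 4 ∉ C ∖ B
4 ∉ (C ∩ D) and 4 ∉ (C ∖ B), so 4 ∉ (C ∩ D) ∖ (C ∖ B)
4 ∈ A and 4 ∉ ((C ∩ D) ∖ (C ∖ B)), so 4 ∈ A ∪ ((C ∩ D) ∖ (C ∖ B))

Yes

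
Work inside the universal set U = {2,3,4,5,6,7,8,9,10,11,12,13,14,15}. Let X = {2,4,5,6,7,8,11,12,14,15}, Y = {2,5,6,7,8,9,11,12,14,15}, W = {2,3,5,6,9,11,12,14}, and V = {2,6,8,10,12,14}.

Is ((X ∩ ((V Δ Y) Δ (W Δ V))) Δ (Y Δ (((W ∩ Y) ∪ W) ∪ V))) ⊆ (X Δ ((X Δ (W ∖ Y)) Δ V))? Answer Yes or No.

Yes

V Δ Y = {5,7,9,10,11,15}
W Δ V = {3,5,8,9,10,11}
(V Δ Y) Δ (W Δ V) = {3,7,8,15}
X ∩ ((V Δ Y) Δ (W Δ V)) = {7,8,15}
W ∩ Y = {2,5,6,9,11,12,14}
(W ∩ Y) ∪ W = {2,3,5,6,9,11,12,14}
((W ∩ Y) ∪ W) ∪ V = {2,3,5,6,8,9,10,11,12,14}
Y Δ (((W ∩ Y) ∪ W) ∪ V) = {3,7,10,15}
(X ∩ ((V Δ Y) Δ (W Δ V))) Δ (Y Δ (((W ∩ Y) ∪ W) ∪ V)) = {3,8,10}
W ∖ Y = {3}
X Δ (W ∖ Y) = {2,3,4,5,6,7,8,11,12,14,15}
(X Δ (W ∖ Y)) Δ V = {3,4,5,7,10,11,15}
X Δ ((X Δ (W ∖ Y)) Δ V) = {2,3,6,8,10,12,14}
Every element of {3,8,10} is in {2,3,6,8,10,12,14}, so (X ∩ ((V Δ Y) Δ (W Δ V))) Δ (Y Δ (((W ∩ Y) ∪ W) ∪ V)) ⊆ X Δ ((X Δ (W ∖ Y)) Δ V).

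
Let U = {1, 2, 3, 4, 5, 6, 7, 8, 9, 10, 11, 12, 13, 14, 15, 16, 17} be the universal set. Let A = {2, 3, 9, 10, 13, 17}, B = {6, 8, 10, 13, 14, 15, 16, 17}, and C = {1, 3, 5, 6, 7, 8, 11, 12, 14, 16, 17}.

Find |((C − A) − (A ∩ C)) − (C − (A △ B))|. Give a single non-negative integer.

4

C − A = {1, 5, 6, 7, 8, 11, 12, 14, 16}
A ∩ C = {3, 17}
(C − A) − (A ∩ C) = {1, 5, 6, 7, 8, 11, 12, 14, 16}
A △ B = {2, 3, 6, 8, 9, 14, 15, 16}
C − (A △ B) = {1, 5, 7, 11, 12, 17}
((C − A) − (A ∩ C)) − (C − (A △ B)) = {6, 8, 14, 16}
|((C − A) − (A ∩ C)) − (C − (A △ B))| = 4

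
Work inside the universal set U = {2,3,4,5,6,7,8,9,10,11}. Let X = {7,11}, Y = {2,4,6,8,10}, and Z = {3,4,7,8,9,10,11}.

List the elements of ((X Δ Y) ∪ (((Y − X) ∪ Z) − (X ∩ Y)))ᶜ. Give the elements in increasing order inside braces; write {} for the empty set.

X Δ Y = {2,4,6,7,8,10,11}
Y − X = {2,4,6,8,10}
(Y − X) ∪ Z = {2,3,4,6,7,8,9,10,11}
X ∩ Y = {}
((Y − X) ∪ Z) − (X ∩ Y) = {2,3,4,6,7,8,9,10,11}
(X Δ Y) ∪ (((Y − X) ∪ Z) − (X ∩ Y)) = {2,3,4,6,7,8,9,10,11}
((X Δ Y) ∪ (((Y − X) ∪ Z) − (X ∩ Y)))ᶜ = {5}

{5}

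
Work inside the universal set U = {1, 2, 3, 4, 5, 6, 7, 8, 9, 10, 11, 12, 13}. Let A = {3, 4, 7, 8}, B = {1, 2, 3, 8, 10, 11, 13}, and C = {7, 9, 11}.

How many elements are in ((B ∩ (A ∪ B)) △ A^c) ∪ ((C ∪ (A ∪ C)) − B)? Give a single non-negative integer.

8

A ∪ B = {1, 2, 3, 4, 7, 8, 10, 11, 13}
B ∩ (A ∪ B) = {1, 2, 3, 8, 10, 11, 13}
A^c = {1, 2, 5, 6, 9, 10, 11, 12, 13}
(B ∩ (A ∪ B)) △ A^c = {3, 5, 6, 8, 9, 12}
A ∪ C = {3, 4, 7, 8, 9, 11}
C ∪ (A ∪ C) = {3, 4, 7, 8, 9, 11}
(C ∪ (A ∪ C)) − B = {4, 7, 9}
((B ∩ (A ∪ B)) △ A^c) ∪ ((C ∪ (A ∪ C)) − B) = {3, 4, 5, 6, 7, 8, 9, 12}
|((B ∩ (A ∪ B)) △ A^c) ∪ ((C ∪ (A ∪ C)) − B)| = 8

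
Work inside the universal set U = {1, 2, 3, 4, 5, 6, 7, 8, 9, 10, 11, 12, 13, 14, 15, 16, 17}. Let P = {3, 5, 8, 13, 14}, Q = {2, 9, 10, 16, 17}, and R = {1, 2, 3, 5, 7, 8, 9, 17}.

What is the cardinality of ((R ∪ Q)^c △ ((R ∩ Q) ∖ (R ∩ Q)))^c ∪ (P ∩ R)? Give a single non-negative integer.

R ∪ Q = {1, 2, 3, 5, 7, 8, 9, 10, 16, 17}
(R ∪ Q)^c = {4, 6, 11, 12, 13, 14, 15}
R ∩ Q = {2, 9, 17}
(R ∩ Q) ∖ (R ∩ Q) = {}
(R ∪ Q)^c △ ((R ∩ Q) ∖ (R ∩ Q)) = {4, 6, 11, 12, 13, 14, 15}
((R ∪ Q)^c △ ((R ∩ Q) ∖ (R ∩ Q)))^c = {1, 2, 3, 5, 7, 8, 9, 10, 16, 17}
P ∩ R = {3, 5, 8}
((R ∪ Q)^c △ ((R ∩ Q) ∖ (R ∩ Q)))^c ∪ (P ∩ R) = {1, 2, 3, 5, 7, 8, 9, 10, 16, 17}
|((R ∪ Q)^c △ ((R ∩ Q) ∖ (R ∩ Q)))^c ∪ (P ∩ R)| = 10

10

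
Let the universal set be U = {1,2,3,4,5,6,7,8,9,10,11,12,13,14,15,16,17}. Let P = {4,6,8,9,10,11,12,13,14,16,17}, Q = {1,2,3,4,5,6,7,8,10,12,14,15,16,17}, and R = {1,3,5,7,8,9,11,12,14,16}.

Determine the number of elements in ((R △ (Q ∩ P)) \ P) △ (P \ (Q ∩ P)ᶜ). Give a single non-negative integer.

12

Q ∩ P = {4,6,8,10,12,14,16,17}
R △ (Q ∩ P) = {1,3,4,5,6,7,9,10,11,17}
(R △ (Q ∩ P)) \ P = {1,3,5,7}
(Q ∩ P)ᶜ = {1,2,3,5,7,9,11,13,15}
P \ (Q ∩ P)ᶜ = {4,6,8,10,12,14,16,17}
((R △ (Q ∩ P)) \ P) △ (P \ (Q ∩ P)ᶜ) = {1,3,4,5,6,7,8,10,12,14,16,17}
|((R △ (Q ∩ P)) \ P) △ (P \ (Q ∩ P)ᶜ)| = 12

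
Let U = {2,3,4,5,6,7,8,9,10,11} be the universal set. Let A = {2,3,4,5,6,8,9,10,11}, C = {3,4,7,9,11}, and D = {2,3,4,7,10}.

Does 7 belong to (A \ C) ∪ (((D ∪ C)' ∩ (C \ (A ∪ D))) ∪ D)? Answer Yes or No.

7 ∉ A and 7 ∈ C, so 7 ∉ A \ C
7 ∈ D and 7 ∈ C, so 7 ∈ D ∪ C
7 ∉ (D ∪ C)' since 7 ∈ (D ∪ C)
7 ∉ A and 7 ∈ D, so 7 ∈ A ∪ D
7 ∈ C and 7 ∈ (A ∪ D), so 7 ∉ C \ (A ∪ D)
7 ∉ (D ∪ C)' and 7 ∉ (C \ (A ∪ D)), so 7 ∉ (D ∪ C)' ∩ (C \ (A ∪ D))
7 ∉ ((D ∪ C)' ∩ (C \ (A ∪ D))) and 7 ∈ D, so 7 ∈ ((D ∪ C)' ∩ (C \ (A ∪ D))) ∪ D
7 ∉ (A \ C) and 7 ∈ (((D ∪ C)' ∩ (C \ (A ∪ D))) ∪ D), so 7 ∈ (A \ C) ∪ (((D ∪ C)' ∩ (C \ (A ∪ D))) ∪ D)

Yes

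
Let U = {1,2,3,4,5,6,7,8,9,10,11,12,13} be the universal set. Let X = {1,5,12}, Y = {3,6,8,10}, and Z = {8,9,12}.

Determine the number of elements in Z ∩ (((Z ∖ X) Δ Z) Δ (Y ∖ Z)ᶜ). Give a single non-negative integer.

Z ∖ X = {8,9}
(Z ∖ X) Δ Z = {12}
Y ∖ Z = {3,6,10}
(Y ∖ Z)ᶜ = {1,2,4,5,7,8,9,11,12,13}
((Z ∖ X) Δ Z) Δ (Y ∖ Z)ᶜ = {1,2,4,5,7,8,9,11,13}
Z ∩ (((Z ∖ X) Δ Z) Δ (Y ∖ Z)ᶜ) = {8,9}
|Z ∩ (((Z ∖ X) Δ Z) Δ (Y ∖ Z)ᶜ)| = 2

2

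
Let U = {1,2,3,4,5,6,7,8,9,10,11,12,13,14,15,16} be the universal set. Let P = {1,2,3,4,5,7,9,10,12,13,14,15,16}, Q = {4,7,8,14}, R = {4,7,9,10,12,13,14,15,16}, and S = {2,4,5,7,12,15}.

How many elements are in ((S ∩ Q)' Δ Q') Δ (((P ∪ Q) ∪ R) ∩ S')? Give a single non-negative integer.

S ∩ Q = {4,7}
(S ∩ Q)' = {1,2,3,5,6,8,9,10,11,12,13,14,15,16}
Q' = {1,2,3,5,6,9,10,11,12,13,15,16}
(S ∩ Q)' Δ Q' = {8,14}
P ∪ Q = {1,2,3,4,5,7,8,9,10,12,13,14,15,16}
(P ∪ Q) ∪ R = {1,2,3,4,5,7,8,9,10,12,13,14,15,16}
S' = {1,3,6,8,9,10,11,13,14,16}
((P ∪ Q) ∪ R) ∩ S' = {1,3,8,9,10,13,14,16}
((S ∩ Q)' Δ Q') Δ (((P ∪ Q) ∪ R) ∩ S') = {1,3,9,10,13,16}
|((S ∩ Q)' Δ Q') Δ (((P ∪ Q) ∪ R) ∩ S')| = 6

6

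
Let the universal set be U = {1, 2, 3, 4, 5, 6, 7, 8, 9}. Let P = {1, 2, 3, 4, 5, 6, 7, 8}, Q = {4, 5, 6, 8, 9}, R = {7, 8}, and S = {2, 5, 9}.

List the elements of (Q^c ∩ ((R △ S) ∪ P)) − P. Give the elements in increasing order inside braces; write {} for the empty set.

Q^c = {1, 2, 3, 7}
R △ S = {2, 5, 7, 8, 9}
(R △ S) ∪ P = {1, 2, 3, 4, 5, 6, 7, 8, 9}
Q^c ∩ ((R △ S) ∪ P) = {1, 2, 3, 7}
(Q^c ∩ ((R △ S) ∪ P)) − P = {}

{}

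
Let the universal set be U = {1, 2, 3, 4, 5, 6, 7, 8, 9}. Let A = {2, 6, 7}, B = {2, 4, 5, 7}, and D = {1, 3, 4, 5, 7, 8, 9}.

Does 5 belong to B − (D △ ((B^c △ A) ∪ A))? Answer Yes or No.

5 ∈ B, so 5 ∉ B^c
5 ∉ B^c and 5 ∉ A, so 5 ∉ B^c △ A
5 ∉ (B^c △ A) and 5 ∉ A, so 5 ∉ (B^c △ A) ∪ A
5 ∈ D and 5 ∉ ((B^c △ A) ∪ A), so 5 ∈ D △ ((B^c △ A) ∪ A)
5 ∈ B and 5 ∈ (D △ ((B^c △ A) ∪ A)), so 5 ∉ B − (D △ ((B^c △ A) ∪ A))

No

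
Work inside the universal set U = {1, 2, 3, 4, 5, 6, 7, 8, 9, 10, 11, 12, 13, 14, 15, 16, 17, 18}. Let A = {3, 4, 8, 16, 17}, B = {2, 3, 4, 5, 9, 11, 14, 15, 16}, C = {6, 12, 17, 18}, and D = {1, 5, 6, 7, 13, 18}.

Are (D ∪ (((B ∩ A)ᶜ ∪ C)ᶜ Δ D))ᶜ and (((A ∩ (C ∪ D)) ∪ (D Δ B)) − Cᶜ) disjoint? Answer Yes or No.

B ∩ A = {3, 4, 16}
(B ∩ A)ᶜ = {1, 2, 5, 6, 7, 8, 9, 10, 11, 12, 13, 14, 15, 17, 18}
(B ∩ A)ᶜ ∪ C = {1, 2, 5, 6, 7, 8, 9, 10, 11, 12, 13, 14, 15, 17, 18}
((B ∩ A)ᶜ ∪ C)ᶜ = {3, 4, 16}
((B ∩ A)ᶜ ∪ C)ᶜ Δ D = {1, 3, 4, 5, 6, 7, 13, 16, 18}
D ∪ (((B ∩ A)ᶜ ∪ C)ᶜ Δ D) = {1, 3, 4, 5, 6, 7, 13, 16, 18}
(D ∪ (((B ∩ A)ᶜ ∪ C)ᶜ Δ D))ᶜ = {2, 8, 9, 10, 11, 12, 14, 15, 17}
C ∪ D = {1, 5, 6, 7, 12, 13, 17, 18}
A ∩ (C ∪ D) = {17}
D Δ B = {1, 2, 3, 4, 6, 7, 9, 11, 13, 14, 15, 16, 18}
(A ∩ (C ∪ D)) ∪ (D Δ B) = {1, 2, 3, 4, 6, 7, 9, 11, 13, 14, 15, 16, 17, 18}
Cᶜ = {1, 2, 3, 4, 5, 7, 8, 9, 10, 11, 13, 14, 15, 16}
((A ∩ (C ∪ D)) ∪ (D Δ B)) − Cᶜ = {6, 17, 18}
17 lies in both, so they are not disjoint.

No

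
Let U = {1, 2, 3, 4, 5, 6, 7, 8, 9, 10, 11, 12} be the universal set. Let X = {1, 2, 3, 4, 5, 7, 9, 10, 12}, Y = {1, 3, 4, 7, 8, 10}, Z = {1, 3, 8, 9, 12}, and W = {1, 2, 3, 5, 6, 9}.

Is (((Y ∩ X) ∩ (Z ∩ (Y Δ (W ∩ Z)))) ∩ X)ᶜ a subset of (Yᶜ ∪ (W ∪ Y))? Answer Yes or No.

Y ∩ X = {1, 3, 4, 7, 10}
W ∩ Z = {1, 3, 9}
Y Δ (W ∩ Z) = {4, 7, 8, 9, 10}
Z ∩ (Y Δ (W ∩ Z)) = {8, 9}
(Y ∩ X) ∩ (Z ∩ (Y Δ (W ∩ Z))) = {}
((Y ∩ X) ∩ (Z ∩ (Y Δ (W ∩ Z)))) ∩ X = {}
(((Y ∩ X) ∩ (Z ∩ (Y Δ (W ∩ Z)))) ∩ X)ᶜ = {1, 2, 3, 4, 5, 6, 7, 8, 9, 10, 11, 12}
Yᶜ = {2, 5, 6, 9, 11, 12}
W ∪ Y = {1, 2, 3, 4, 5, 6, 7, 8, 9, 10}
Yᶜ ∪ (W ∪ Y) = {1, 2, 3, 4, 5, 6, 7, 8, 9, 10, 11, 12}
Every element of {1, 2, 3, 4, 5, 6, 7, 8, 9, 10, 11, 12} is in {1, 2, 3, 4, 5, 6, 7, 8, 9, 10, 11, 12}, so (((Y ∩ X) ∩ (Z ∩ (Y Δ (W ∩ Z)))) ∩ X)ᶜ ⊆ Yᶜ ∪ (W ∪ Y).

Yes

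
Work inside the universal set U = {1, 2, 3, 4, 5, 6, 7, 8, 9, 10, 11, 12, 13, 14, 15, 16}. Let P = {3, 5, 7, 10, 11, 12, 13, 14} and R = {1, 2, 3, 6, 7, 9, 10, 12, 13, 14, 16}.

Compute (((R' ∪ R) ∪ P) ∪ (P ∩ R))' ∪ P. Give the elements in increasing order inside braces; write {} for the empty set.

{3, 5, 7, 10, 11, 12, 13, 14}

R' = {4, 5, 8, 11, 15}
R' ∪ R = {1, 2, 3, 4, 5, 6, 7, 8, 9, 10, 11, 12, 13, 14, 15, 16}
(R' ∪ R) ∪ P = {1, 2, 3, 4, 5, 6, 7, 8, 9, 10, 11, 12, 13, 14, 15, 16}
P ∩ R = {3, 7, 10, 12, 13, 14}
((R' ∪ R) ∪ P) ∪ (P ∩ R) = {1, 2, 3, 4, 5, 6, 7, 8, 9, 10, 11, 12, 13, 14, 15, 16}
(((R' ∪ R) ∪ P) ∪ (P ∩ R))' = {}
(((R' ∪ R) ∪ P) ∪ (P ∩ R))' ∪ P = {3, 5, 7, 10, 11, 12, 13, 14}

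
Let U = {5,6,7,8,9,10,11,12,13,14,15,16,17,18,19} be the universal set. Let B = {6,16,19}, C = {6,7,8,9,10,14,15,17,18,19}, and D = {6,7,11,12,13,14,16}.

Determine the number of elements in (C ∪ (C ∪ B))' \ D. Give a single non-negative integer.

C ∪ B = {6,7,8,9,10,14,15,16,17,18,19}
C ∪ (C ∪ B) = {6,7,8,9,10,14,15,16,17,18,19}
(C ∪ (C ∪ B))' = {5,11,12,13}
(C ∪ (C ∪ B))' \ D = {5}
|(C ∪ (C ∪ B))' \ D| = 1

1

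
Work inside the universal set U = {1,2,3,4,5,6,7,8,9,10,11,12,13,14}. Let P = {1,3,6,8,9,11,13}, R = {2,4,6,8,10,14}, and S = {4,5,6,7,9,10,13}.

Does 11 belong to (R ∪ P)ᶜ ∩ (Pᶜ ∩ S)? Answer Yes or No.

No

11 ∉ R and 11 ∈ P, so 11 ∈ R ∪ P
11 ∉ (R ∪ P)ᶜ since 11 ∈ (R ∪ P)
11 ∈ P, so 11 ∉ Pᶜ
11 ∉ Pᶜ and 11 ∉ S, so 11 ∉ Pᶜ ∩ S
11 ∉ (R ∪ P)ᶜ and 11 ∉ (Pᶜ ∩ S), so 11 ∉ (R ∪ P)ᶜ ∩ (Pᶜ ∩ S)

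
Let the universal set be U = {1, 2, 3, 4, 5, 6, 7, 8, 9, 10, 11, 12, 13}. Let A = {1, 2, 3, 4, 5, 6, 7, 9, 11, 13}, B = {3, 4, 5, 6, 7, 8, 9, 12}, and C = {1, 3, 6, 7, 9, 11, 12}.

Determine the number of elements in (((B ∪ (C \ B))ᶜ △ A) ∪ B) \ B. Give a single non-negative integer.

3

C \ B = {1, 11}
B ∪ (C \ B) = {1, 3, 4, 5, 6, 7, 8, 9, 11, 12}
(B ∪ (C \ B))ᶜ = {2, 10, 13}
(B ∪ (C \ B))ᶜ △ A = {1, 3, 4, 5, 6, 7, 9, 10, 11}
((B ∪ (C \ B))ᶜ △ A) ∪ B = {1, 3, 4, 5, 6, 7, 8, 9, 10, 11, 12}
(((B ∪ (C \ B))ᶜ △ A) ∪ B) \ B = {1, 10, 11}
|(((B ∪ (C \ B))ᶜ △ A) ∪ B) \ B| = 3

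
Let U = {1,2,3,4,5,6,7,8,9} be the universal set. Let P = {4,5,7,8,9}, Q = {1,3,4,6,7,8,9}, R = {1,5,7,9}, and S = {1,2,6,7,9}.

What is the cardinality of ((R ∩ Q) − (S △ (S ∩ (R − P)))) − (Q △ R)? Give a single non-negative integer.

R ∩ Q = {1,7,9}
R − P = {1}
S ∩ (R − P) = {1}
S △ (S ∩ (R − P)) = {2,6,7,9}
(R ∩ Q) − (S △ (S ∩ (R − P))) = {1}
Q △ R = {3,4,5,6,8}
((R ∩ Q) − (S △ (S ∩ (R − P)))) − (Q △ R) = {1}
|((R ∩ Q) − (S △ (S ∩ (R − P)))) − (Q △ R)| = 1

1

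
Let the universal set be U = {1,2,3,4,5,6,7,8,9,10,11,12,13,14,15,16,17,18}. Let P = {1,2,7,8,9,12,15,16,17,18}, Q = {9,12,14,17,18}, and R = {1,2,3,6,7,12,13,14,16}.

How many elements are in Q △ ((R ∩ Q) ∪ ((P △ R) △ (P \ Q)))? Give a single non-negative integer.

R ∩ Q = {12,14}
P △ R = {3,6,8,9,13,14,15,17,18}
P \ Q = {1,2,7,8,15,16}
(P △ R) △ (P \ Q) = {1,2,3,6,7,9,13,14,16,17,18}
(R ∩ Q) ∪ ((P △ R) △ (P \ Q)) = {1,2,3,6,7,9,12,13,14,16,17,18}
Q △ ((R ∩ Q) ∪ ((P △ R) △ (P \ Q))) = {1,2,3,6,7,13,16}
|Q △ ((R ∩ Q) ∪ ((P △ R) △ (P \ Q)))| = 7

7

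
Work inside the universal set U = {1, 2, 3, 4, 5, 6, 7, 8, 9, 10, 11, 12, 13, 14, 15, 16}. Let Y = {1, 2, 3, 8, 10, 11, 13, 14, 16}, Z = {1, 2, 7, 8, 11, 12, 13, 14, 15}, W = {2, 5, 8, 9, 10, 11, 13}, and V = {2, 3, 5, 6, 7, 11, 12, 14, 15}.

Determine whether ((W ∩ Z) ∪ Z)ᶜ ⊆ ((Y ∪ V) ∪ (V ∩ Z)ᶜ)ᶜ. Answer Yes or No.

No

W ∩ Z = {2, 8, 11, 13}
(W ∩ Z) ∪ Z = {1, 2, 7, 8, 11, 12, 13, 14, 15}
((W ∩ Z) ∪ Z)ᶜ = {3, 4, 5, 6, 9, 10, 16}
Y ∪ V = {1, 2, 3, 5, 6, 7, 8, 10, 11, 12, 13, 14, 15, 16}
V ∩ Z = {2, 7, 11, 12, 14, 15}
(V ∩ Z)ᶜ = {1, 3, 4, 5, 6, 8, 9, 10, 13, 16}
(Y ∪ V) ∪ (V ∩ Z)ᶜ = {1, 2, 3, 4, 5, 6, 7, 8, 9, 10, 11, 12, 13, 14, 15, 16}
((Y ∪ V) ∪ (V ∩ Z)ᶜ)ᶜ = {}
3 ∈ ((W ∩ Z) ∪ Z)ᶜ but 3 ∉ ((Y ∪ V) ∪ (V ∩ Z)ᶜ)ᶜ, so the inclusion fails.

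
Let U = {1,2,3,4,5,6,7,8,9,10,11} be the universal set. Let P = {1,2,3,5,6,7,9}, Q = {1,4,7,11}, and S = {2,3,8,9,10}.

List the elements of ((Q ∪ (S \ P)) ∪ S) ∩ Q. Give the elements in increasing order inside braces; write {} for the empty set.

S \ P = {8,10}
Q ∪ (S \ P) = {1,4,7,8,10,11}
(Q ∪ (S \ P)) ∪ S = {1,2,3,4,7,8,9,10,11}
((Q ∪ (S \ P)) ∪ S) ∩ Q = {1,4,7,11}

{1,4,7,11}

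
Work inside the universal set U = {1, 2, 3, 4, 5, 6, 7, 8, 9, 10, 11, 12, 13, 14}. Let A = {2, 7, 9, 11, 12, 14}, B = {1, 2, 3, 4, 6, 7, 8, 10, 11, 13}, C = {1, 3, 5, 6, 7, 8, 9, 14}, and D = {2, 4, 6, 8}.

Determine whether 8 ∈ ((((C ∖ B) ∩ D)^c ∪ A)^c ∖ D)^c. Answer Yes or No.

Yes

8 ∈ C and 8 ∈ B, so 8 ∉ C ∖ B
8 ∉ (C ∖ B) and 8 ∈ D, so 8 ∉ (C ∖ B) ∩ D
8 ∈ ((C ∖ B) ∩ D)^c since 8 ∉ ((C ∖ B) ∩ D)
8 ∈ ((C ∖ B) ∩ D)^c and 8 ∉ A, so 8 ∈ ((C ∖ B) ∩ D)^c ∪ A
8 ∉ (((C ∖ B) ∩ D)^c ∪ A)^c since 8 ∈ (((C ∖ B) ∩ D)^c ∪ A)
8 ∉ (((C ∖ B) ∩ D)^c ∪ A)^c and 8 ∈ D, so 8 ∉ (((C ∖ B) ∩ D)^c ∪ A)^c ∖ D
8 ∈ ((((C ∖ B) ∩ D)^c ∪ A)^c ∖ D)^c since 8 ∉ ((((C ∖ B) ∩ D)^c ∪ A)^c ∖ D)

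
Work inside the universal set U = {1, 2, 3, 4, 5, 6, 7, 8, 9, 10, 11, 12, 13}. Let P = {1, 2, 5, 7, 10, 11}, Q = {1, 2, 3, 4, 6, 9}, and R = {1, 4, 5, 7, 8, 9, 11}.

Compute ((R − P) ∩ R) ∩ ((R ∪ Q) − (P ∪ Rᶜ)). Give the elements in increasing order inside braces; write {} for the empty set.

R − P = {4, 8, 9}
(R − P) ∩ R = {4, 8, 9}
R ∪ Q = {1, 2, 3, 4, 5, 6, 7, 8, 9, 11}
Rᶜ = {2, 3, 6, 10, 12, 13}
P ∪ Rᶜ = {1, 2, 3, 5, 6, 7, 10, 11, 12, 13}
(R ∪ Q) − (P ∪ Rᶜ) = {4, 8, 9}
((R − P) ∩ R) ∩ ((R ∪ Q) − (P ∪ Rᶜ)) = {4, 8, 9}

{4, 8, 9}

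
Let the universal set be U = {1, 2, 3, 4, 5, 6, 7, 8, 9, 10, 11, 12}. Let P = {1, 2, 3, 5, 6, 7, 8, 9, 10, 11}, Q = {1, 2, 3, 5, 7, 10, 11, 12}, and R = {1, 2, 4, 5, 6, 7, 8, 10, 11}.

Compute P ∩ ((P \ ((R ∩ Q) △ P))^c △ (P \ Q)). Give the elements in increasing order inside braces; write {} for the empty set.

{3}

R ∩ Q = {1, 2, 5, 7, 10, 11}
(R ∩ Q) △ P = {3, 6, 8, 9}
P \ ((R ∩ Q) △ P) = {1, 2, 5, 7, 10, 11}
(P \ ((R ∩ Q) △ P))^c = {3, 4, 6, 8, 9, 12}
P \ Q = {6, 8, 9}
(P \ ((R ∩ Q) △ P))^c △ (P \ Q) = {3, 4, 12}
P ∩ ((P \ ((R ∩ Q) △ P))^c △ (P \ Q)) = {3}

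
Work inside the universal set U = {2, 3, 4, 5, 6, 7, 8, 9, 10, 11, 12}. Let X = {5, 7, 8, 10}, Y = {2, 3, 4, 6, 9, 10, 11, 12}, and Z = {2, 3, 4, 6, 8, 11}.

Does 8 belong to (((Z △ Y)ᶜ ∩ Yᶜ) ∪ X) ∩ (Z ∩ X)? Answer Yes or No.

Yes

8 ∈ Z and 8 ∉ Y, so 8 ∈ Z △ Y
8 ∉ (Z △ Y)ᶜ since 8 ∈ (Z △ Y)
8 ∉ Y, so 8 ∈ Yᶜ
8 ∉ (Z △ Y)ᶜ and 8 ∈ Yᶜ, so 8 ∉ (Z △ Y)ᶜ ∩ Yᶜ
8 ∉ ((Z △ Y)ᶜ ∩ Yᶜ) and 8 ∈ X, so 8 ∈ ((Z △ Y)ᶜ ∩ Yᶜ) ∪ X
8 ∈ Z and 8 ∈ X, so 8 ∈ Z ∩ X
8 ∈ (((Z △ Y)ᶜ ∩ Yᶜ) ∪ X) and 8 ∈ (Z ∩ X), so 8 ∈ (((Z △ Y)ᶜ ∩ Yᶜ) ∪ X) ∩ (Z ∩ X)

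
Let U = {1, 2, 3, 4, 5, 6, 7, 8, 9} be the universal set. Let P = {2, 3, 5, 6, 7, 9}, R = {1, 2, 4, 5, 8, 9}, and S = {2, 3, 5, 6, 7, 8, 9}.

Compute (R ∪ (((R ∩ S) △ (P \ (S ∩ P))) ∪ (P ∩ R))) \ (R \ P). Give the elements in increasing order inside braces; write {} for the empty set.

{2, 5, 9}

R ∩ S = {2, 5, 8, 9}
S ∩ P = {2, 3, 5, 6, 7, 9}
P \ (S ∩ P) = {}
(R ∩ S) △ (P \ (S ∩ P)) = {2, 5, 8, 9}
P ∩ R = {2, 5, 9}
((R ∩ S) △ (P \ (S ∩ P))) ∪ (P ∩ R) = {2, 5, 8, 9}
R ∪ (((R ∩ S) △ (P \ (S ∩ P))) ∪ (P ∩ R)) = {1, 2, 4, 5, 8, 9}
R \ P = {1, 4, 8}
(R ∪ (((R ∩ S) △ (P \ (S ∩ P))) ∪ (P ∩ R))) \ (R \ P) = {2, 5, 9}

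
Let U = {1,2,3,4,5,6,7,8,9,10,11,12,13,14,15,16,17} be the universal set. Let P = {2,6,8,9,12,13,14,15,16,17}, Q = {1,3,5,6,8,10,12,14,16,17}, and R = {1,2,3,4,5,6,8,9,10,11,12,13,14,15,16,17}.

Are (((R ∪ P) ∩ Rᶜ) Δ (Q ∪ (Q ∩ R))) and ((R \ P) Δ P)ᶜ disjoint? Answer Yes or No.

R ∪ P = {1,2,3,4,5,6,8,9,10,11,12,13,14,15,16,17}
Rᶜ = {7}
(R ∪ P) ∩ Rᶜ = {}
Q ∩ R = {1,3,5,6,8,10,12,14,16,17}
Q ∪ (Q ∩ R) = {1,3,5,6,8,10,12,14,16,17}
((R ∪ P) ∩ Rᶜ) Δ (Q ∪ (Q ∩ R)) = {1,3,5,6,8,10,12,14,16,17}
R \ P = {1,3,4,5,10,11}
(R \ P) Δ P = {1,2,3,4,5,6,8,9,10,11,12,13,14,15,16,17}
((R \ P) Δ P)ᶜ = {7}
{1,3,5,6,8,10,12,14,16,17} and {7} share no elements.

Yes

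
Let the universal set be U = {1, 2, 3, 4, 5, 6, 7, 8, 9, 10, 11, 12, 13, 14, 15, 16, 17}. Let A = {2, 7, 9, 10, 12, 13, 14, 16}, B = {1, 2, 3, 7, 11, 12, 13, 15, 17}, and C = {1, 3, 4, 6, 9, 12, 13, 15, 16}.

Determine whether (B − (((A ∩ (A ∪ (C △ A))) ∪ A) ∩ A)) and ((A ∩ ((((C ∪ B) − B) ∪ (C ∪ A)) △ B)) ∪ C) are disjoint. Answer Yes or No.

C △ A = {1, 2, 3, 4, 6, 7, 10, 14, 15}
A ∪ (C △ A) = {1, 2, 3, 4, 6, 7, 9, 10, 12, 13, 14, 15, 16}
A ∩ (A ∪ (C △ A)) = {2, 7, 9, 10, 12, 13, 14, 16}
(A ∩ (A ∪ (C △ A))) ∪ A = {2, 7, 9, 10, 12, 13, 14, 16}
((A ∩ (A ∪ (C △ A))) ∪ A) ∩ A = {2, 7, 9, 10, 12, 13, 14, 16}
B − (((A ∩ (A ∪ (C △ A))) ∪ A) ∩ A) = {1, 3, 11, 15, 17}
C ∪ B = {1, 2, 3, 4, 6, 7, 9, 11, 12, 13, 15, 16, 17}
(C ∪ B) − B = {4, 6, 9, 16}
C ∪ A = {1, 2, 3, 4, 6, 7, 9, 10, 12, 13, 14, 15, 16}
((C ∪ B) − B) ∪ (C ∪ A) = {1, 2, 3, 4, 6, 7, 9, 10, 12, 13, 14, 15, 16}
(((C ∪ B) − B) ∪ (C ∪ A)) △ B = {4, 6, 9, 10, 11, 14, 16, 17}
A ∩ ((((C ∪ B) − B) ∪ (C ∪ A)) △ B) = {9, 10, 14, 16}
(A ∩ ((((C ∪ B) − B) ∪ (C ∪ A)) △ B)) ∪ C = {1, 3, 4, 6, 9, 10, 12, 13, 14, 15, 16}
1 lies in both, so they are not disjoint.

No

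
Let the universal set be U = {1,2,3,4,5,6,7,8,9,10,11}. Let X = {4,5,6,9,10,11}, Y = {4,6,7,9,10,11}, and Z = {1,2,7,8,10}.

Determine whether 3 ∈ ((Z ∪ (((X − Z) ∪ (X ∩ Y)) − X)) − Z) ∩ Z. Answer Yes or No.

3 ∉ X and 3 ∉ Z, so 3 ∉ X − Z
3 ∉ X and 3 ∉ Y, so 3 ∉ X ∩ Y
3 ∉ (X − Z) and 3 ∉ (X ∩ Y), so 3 ∉ (X − Z) ∪ (X ∩ Y)
3 ∉ ((X − Z) ∪ (X ∩ Y)) and 3 ∉ X, so 3 ∉ ((X − Z) ∪ (X ∩ Y)) − X
3 ∉ Z and 3 ∉ (((X − Z) ∪ (X ∩ Y)) − X), so 3 ∉ Z ∪ (((X − Z) ∪ (X ∩ Y)) − X)
3 ∉ (Z ∪ (((X − Z) ∪ (X ∩ Y)) − X)) and 3 ∉ Z, so 3 ∉ (Z ∪ (((X − Z) ∪ (X ∩ Y)) − X)) − Z
3 ∉ ((Z ∪ (((X − Z) ∪ (X ∩ Y)) − X)) − Z) and 3 ∉ Z, so 3 ∉ ((Z ∪ (((X − Z) ∪ (X ∩ Y)) − X)) − Z) ∩ Z

No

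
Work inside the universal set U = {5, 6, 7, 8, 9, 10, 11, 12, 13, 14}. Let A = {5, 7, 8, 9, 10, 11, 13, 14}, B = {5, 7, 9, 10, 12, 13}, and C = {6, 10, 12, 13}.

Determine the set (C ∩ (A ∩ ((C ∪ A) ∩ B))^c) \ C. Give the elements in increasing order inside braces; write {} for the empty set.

{}

C ∪ A = {5, 6, 7, 8, 9, 10, 11, 12, 13, 14}
(C ∪ A) ∩ B = {5, 7, 9, 10, 12, 13}
A ∩ ((C ∪ A) ∩ B) = {5, 7, 9, 10, 13}
(A ∩ ((C ∪ A) ∩ B))^c = {6, 8, 11, 12, 14}
C ∩ (A ∩ ((C ∪ A) ∩ B))^c = {6, 12}
(C ∩ (A ∩ ((C ∪ A) ∩ B))^c) \ C = {}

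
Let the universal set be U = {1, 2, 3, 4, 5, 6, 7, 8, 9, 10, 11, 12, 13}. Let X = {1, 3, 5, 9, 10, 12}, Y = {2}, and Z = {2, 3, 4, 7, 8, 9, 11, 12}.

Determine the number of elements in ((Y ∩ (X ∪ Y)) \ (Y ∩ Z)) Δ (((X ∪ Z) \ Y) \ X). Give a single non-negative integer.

4

X ∪ Y = {1, 2, 3, 5, 9, 10, 12}
Y ∩ (X ∪ Y) = {2}
Y ∩ Z = {2}
(Y ∩ (X ∪ Y)) \ (Y ∩ Z) = {}
X ∪ Z = {1, 2, 3, 4, 5, 7, 8, 9, 10, 11, 12}
(X ∪ Z) \ Y = {1, 3, 4, 5, 7, 8, 9, 10, 11, 12}
((X ∪ Z) \ Y) \ X = {4, 7, 8, 11}
((Y ∩ (X ∪ Y)) \ (Y ∩ Z)) Δ (((X ∪ Z) \ Y) \ X) = {4, 7, 8, 11}
|((Y ∩ (X ∪ Y)) \ (Y ∩ Z)) Δ (((X ∪ Z) \ Y) \ X)| = 4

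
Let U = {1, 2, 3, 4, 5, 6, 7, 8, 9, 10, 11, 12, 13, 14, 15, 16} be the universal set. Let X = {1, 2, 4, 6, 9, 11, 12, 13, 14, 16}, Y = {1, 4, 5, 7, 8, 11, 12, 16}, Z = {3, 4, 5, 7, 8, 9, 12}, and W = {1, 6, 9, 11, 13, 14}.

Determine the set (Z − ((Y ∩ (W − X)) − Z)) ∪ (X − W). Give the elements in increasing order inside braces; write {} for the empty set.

{2, 3, 4, 5, 7, 8, 9, 12, 16}

W − X = {}
Y ∩ (W − X) = {}
(Y ∩ (W − X)) − Z = {}
Z − ((Y ∩ (W − X)) − Z) = {3, 4, 5, 7, 8, 9, 12}
X − W = {2, 4, 12, 16}
(Z − ((Y ∩ (W − X)) − Z)) ∪ (X − W) = {2, 3, 4, 5, 7, 8, 9, 12, 16}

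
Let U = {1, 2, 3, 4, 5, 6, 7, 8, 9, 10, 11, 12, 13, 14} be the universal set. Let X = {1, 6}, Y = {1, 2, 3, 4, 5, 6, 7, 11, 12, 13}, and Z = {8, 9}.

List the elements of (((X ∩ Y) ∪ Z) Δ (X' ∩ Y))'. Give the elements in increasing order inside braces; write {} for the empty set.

X ∩ Y = {1, 6}
(X ∩ Y) ∪ Z = {1, 6, 8, 9}
X' = {2, 3, 4, 5, 7, 8, 9, 10, 11, 12, 13, 14}
X' ∩ Y = {2, 3, 4, 5, 7, 11, 12, 13}
((X ∩ Y) ∪ Z) Δ (X' ∩ Y) = {1, 2, 3, 4, 5, 6, 7, 8, 9, 11, 12, 13}
(((X ∩ Y) ∪ Z) Δ (X' ∩ Y))' = {10, 14}

{10, 14}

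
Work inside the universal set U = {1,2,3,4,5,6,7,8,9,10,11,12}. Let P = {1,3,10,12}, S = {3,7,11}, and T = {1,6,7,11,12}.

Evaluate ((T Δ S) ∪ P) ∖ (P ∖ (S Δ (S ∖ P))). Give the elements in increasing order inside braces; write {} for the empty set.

T Δ S = {1,3,6,12}
(T Δ S) ∪ P = {1,3,6,10,12}
S ∖ P = {7,11}
S Δ (S ∖ P) = {3}
P ∖ (S Δ (S ∖ P)) = {1,10,12}
((T Δ S) ∪ P) ∖ (P ∖ (S Δ (S ∖ P))) = {3,6}

{3,6}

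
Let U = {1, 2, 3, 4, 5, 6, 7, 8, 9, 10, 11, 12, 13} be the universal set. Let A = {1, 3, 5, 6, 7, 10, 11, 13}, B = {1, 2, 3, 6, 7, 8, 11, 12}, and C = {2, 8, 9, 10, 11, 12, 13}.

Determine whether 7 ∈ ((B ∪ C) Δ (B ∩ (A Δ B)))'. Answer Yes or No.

7 ∈ B and 7 ∉ C, so 7 ∈ B ∪ C
7 ∈ A and 7 ∈ B, so 7 ∉ A Δ B
7 ∈ B and 7 ∉ (A Δ B), so 7 ∉ B ∩ (A Δ B)
7 ∈ (B ∪ C) and 7 ∉ (B ∩ (A Δ B)), so 7 ∈ (B ∪ C) Δ (B ∩ (A Δ B))
7 ∉ ((B ∪ C) Δ (B ∩ (A Δ B)))' since 7 ∈ ((B ∪ C) Δ (B ∩ (A Δ B)))

No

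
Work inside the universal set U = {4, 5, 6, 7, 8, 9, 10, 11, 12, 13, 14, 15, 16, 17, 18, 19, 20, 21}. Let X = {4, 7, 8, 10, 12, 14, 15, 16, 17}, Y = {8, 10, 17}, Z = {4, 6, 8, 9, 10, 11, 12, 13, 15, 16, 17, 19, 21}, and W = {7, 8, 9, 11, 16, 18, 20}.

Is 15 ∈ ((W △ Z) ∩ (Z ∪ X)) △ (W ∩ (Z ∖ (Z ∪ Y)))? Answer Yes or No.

15 ∉ W and 15 ∈ Z, so 15 ∈ W △ Z
15 ∈ Z and 15 ∈ X, so 15 ∈ Z ∪ X
15 ∈ (W △ Z) and 15 ∈ (Z ∪ X), so 15 ∈ (W △ Z) ∩ (Z ∪ X)
15 ∈ Z and 15 ∉ Y, so 15 ∈ Z ∪ Y
15 ∈ Z and 15 ∈ (Z ∪ Y), so 15 ∉ Z ∖ (Z ∪ Y)
15 ∉ W and 15 ∉ (Z ∖ (Z ∪ Y)), so 15 ∉ W ∩ (Z ∖ (Z ∪ Y))
15 ∈ ((W △ Z) ∩ (Z ∪ X)) and 15 ∉ (W ∩ (Z ∖ (Z ∪ Y))), so 15 ∈ ((W △ Z) ∩ (Z ∪ X)) △ (W ∩ (Z ∖ (Z ∪ Y)))

Yes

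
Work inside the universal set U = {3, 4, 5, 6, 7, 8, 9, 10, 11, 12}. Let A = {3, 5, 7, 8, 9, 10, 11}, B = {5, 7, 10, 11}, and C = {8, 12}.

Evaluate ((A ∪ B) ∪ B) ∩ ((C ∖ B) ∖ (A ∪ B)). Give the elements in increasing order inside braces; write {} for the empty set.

{}

A ∪ B = {3, 5, 7, 8, 9, 10, 11}
(A ∪ B) ∪ B = {3, 5, 7, 8, 9, 10, 11}
C ∖ B = {8, 12}
(C ∖ B) ∖ (A ∪ B) = {12}
((A ∪ B) ∪ B) ∩ ((C ∖ B) ∖ (A ∪ B)) = {}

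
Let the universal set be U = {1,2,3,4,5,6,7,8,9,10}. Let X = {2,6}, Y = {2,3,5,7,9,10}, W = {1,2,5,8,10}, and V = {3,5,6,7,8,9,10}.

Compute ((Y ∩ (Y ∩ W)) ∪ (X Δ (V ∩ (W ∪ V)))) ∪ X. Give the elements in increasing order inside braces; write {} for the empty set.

{2,3,5,6,7,8,9,10}

Y ∩ W = {2,5,10}
Y ∩ (Y ∩ W) = {2,5,10}
W ∪ V = {1,2,3,5,6,7,8,9,10}
V ∩ (W ∪ V) = {3,5,6,7,8,9,10}
X Δ (V ∩ (W ∪ V)) = {2,3,5,7,8,9,10}
(Y ∩ (Y ∩ W)) ∪ (X Δ (V ∩ (W ∪ V))) = {2,3,5,7,8,9,10}
((Y ∩ (Y ∩ W)) ∪ (X Δ (V ∩ (W ∪ V)))) ∪ X = {2,3,5,6,7,8,9,10}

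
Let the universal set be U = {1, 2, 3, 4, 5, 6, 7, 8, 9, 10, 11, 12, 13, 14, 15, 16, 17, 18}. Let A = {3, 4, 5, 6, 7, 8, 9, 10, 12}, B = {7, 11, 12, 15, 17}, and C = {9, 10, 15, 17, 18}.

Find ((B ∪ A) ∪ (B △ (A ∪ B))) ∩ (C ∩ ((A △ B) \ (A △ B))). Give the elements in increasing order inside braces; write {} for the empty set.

B ∪ A = {3, 4, 5, 6, 7, 8, 9, 10, 11, 12, 15, 17}
A ∪ B = {3, 4, 5, 6, 7, 8, 9, 10, 11, 12, 15, 17}
B △ (A ∪ B) = {3, 4, 5, 6, 8, 9, 10}
(B ∪ A) ∪ (B △ (A ∪ B)) = {3, 4, 5, 6, 7, 8, 9, 10, 11, 12, 15, 17}
A △ B = {3, 4, 5, 6, 8, 9, 10, 11, 15, 17}
(A △ B) \ (A △ B) = {}
C ∩ ((A △ B) \ (A △ B)) = {}
((B ∪ A) ∪ (B △ (A ∪ B))) ∩ (C ∩ ((A △ B) \ (A △ B))) = {}

{}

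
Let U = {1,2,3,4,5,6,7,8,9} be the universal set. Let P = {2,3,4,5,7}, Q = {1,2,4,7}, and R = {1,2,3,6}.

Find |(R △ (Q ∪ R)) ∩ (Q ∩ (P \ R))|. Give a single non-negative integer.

2

Q ∪ R = {1,2,3,4,6,7}
R △ (Q ∪ R) = {4,7}
P \ R = {4,5,7}
Q ∩ (P \ R) = {4,7}
(R △ (Q ∪ R)) ∩ (Q ∩ (P \ R)) = {4,7}
|(R △ (Q ∪ R)) ∩ (Q ∩ (P \ R))| = 2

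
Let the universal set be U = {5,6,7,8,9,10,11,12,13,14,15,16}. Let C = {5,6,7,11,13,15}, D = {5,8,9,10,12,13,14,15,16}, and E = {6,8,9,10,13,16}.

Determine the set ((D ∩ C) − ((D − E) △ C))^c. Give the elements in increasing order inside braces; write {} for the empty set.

D ∩ C = {5,13,15}
D − E = {5,12,14,15}
(D − E) △ C = {6,7,11,12,13,14}
(D ∩ C) − ((D − E) △ C) = {5,15}
((D ∩ C) − ((D − E) △ C))^c = {6,7,8,9,10,11,12,13,14,16}

{6,7,8,9,10,11,12,13,14,16}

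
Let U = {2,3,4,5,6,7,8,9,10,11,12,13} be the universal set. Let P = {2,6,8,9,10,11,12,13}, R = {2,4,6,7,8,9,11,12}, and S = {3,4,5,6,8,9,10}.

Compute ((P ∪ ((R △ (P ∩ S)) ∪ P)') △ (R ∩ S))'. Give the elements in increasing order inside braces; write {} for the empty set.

P ∩ S = {6,8,9,10}
R △ (P ∩ S) = {2,4,7,10,11,12}
(R △ (P ∩ S)) ∪ P = {2,4,6,7,8,9,10,11,12,13}
((R △ (P ∩ S)) ∪ P)' = {3,5}
P ∪ ((R △ (P ∩ S)) ∪ P)' = {2,3,5,6,8,9,10,11,12,13}
R ∩ S = {4,6,8,9}
(P ∪ ((R △ (P ∩ S)) ∪ P)') △ (R ∩ S) = {2,3,4,5,10,11,12,13}
((P ∪ ((R △ (P ∩ S)) ∪ P)') △ (R ∩ S))' = {6,7,8,9}

{6,7,8,9}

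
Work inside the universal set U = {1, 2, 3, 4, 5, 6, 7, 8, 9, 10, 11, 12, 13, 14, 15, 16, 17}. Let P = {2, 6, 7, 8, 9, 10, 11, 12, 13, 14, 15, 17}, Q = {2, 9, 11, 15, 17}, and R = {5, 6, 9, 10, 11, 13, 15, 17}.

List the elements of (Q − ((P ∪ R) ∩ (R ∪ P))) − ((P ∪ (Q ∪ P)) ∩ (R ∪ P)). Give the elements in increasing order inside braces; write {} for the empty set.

{}

P ∪ R = {2, 5, 6, 7, 8, 9, 10, 11, 12, 13, 14, 15, 17}
R ∪ P = {2, 5, 6, 7, 8, 9, 10, 11, 12, 13, 14, 15, 17}
(P ∪ R) ∩ (R ∪ P) = {2, 5, 6, 7, 8, 9, 10, 11, 12, 13, 14, 15, 17}
Q − ((P ∪ R) ∩ (R ∪ P)) = {}
Q ∪ P = {2, 6, 7, 8, 9, 10, 11, 12, 13, 14, 15, 17}
P ∪ (Q ∪ P) = {2, 6, 7, 8, 9, 10, 11, 12, 13, 14, 15, 17}
(P ∪ (Q ∪ P)) ∩ (R ∪ P) = {2, 6, 7, 8, 9, 10, 11, 12, 13, 14, 15, 17}
(Q − ((P ∪ R) ∩ (R ∪ P))) − ((P ∪ (Q ∪ P)) ∩ (R ∪ P)) = {}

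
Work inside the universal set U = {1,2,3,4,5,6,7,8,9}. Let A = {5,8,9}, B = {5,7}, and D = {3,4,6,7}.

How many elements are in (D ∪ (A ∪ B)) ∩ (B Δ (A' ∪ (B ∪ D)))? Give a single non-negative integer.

3

A ∪ B = {5,7,8,9}
D ∪ (A ∪ B) = {3,4,5,6,7,8,9}
A' = {1,2,3,4,6,7}
B ∪ D = {3,4,5,6,7}
A' ∪ (B ∪ D) = {1,2,3,4,5,6,7}
B Δ (A' ∪ (B ∪ D)) = {1,2,3,4,6}
(D ∪ (A ∪ B)) ∩ (B Δ (A' ∪ (B ∪ D))) = {3,4,6}
|(D ∪ (A ∪ B)) ∩ (B Δ (A' ∪ (B ∪ D)))| = 3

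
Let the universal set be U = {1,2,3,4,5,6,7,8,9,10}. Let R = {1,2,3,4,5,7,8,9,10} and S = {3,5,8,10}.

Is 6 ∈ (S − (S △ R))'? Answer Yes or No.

Yes

6 ∉ S and 6 ∉ R, so 6 ∉ S △ R
6 ∉ S and 6 ∉ (S △ R), so 6 ∉ S − (S △ R)
6 ∈ (S − (S △ R))' since 6 ∉ (S − (S △ R))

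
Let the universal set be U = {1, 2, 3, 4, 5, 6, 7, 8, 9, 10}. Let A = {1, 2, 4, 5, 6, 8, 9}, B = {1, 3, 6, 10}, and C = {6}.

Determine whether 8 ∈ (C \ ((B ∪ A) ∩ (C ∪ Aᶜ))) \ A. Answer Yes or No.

8 ∉ B and 8 ∈ A, so 8 ∈ B ∪ A
8 ∈ A, so 8 ∉ Aᶜ
8 ∉ C and 8 ∉ Aᶜ, so 8 ∉ C ∪ Aᶜ
8 ∈ (B ∪ A) and 8 ∉ (C ∪ Aᶜ), so 8 ∉ (B ∪ A) ∩ (C ∪ Aᶜ)
8 ∉ C and 8 ∉ ((B ∪ A) ∩ (C ∪ Aᶜ)), so 8 ∉ C \ ((B ∪ A) ∩ (C ∪ Aᶜ))
8 ∉ (C \ ((B ∪ A) ∩ (C ∪ Aᶜ))) and 8 ∈ A, so 8 ∉ (C \ ((B ∪ A) ∩ (C ∪ Aᶜ))) \ A

No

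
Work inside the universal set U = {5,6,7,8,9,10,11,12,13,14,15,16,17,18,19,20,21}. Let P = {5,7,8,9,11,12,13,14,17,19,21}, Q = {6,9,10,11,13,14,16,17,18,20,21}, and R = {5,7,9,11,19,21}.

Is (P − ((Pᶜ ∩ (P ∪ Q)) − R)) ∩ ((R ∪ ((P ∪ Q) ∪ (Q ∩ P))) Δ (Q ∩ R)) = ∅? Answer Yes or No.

Pᶜ = {6,10,15,16,18,20}
P ∪ Q = {5,6,7,8,9,10,11,12,13,14,16,17,18,19,20,21}
Pᶜ ∩ (P ∪ Q) = {6,10,16,18,20}
(Pᶜ ∩ (P ∪ Q)) − R = {6,10,16,18,20}
P − ((Pᶜ ∩ (P ∪ Q)) − R) = {5,7,8,9,11,12,13,14,17,19,21}
Q ∩ P = {9,11,13,14,17,21}
(P ∪ Q) ∪ (Q ∩ P) = {5,6,7,8,9,10,11,12,13,14,16,17,18,19,20,21}
R ∪ ((P ∪ Q) ∪ (Q ∩ P)) = {5,6,7,8,9,10,11,12,13,14,16,17,18,19,20,21}
Q ∩ R = {9,11,21}
(R ∪ ((P ∪ Q) ∪ (Q ∩ P))) Δ (Q ∩ R) = {5,6,7,8,10,12,13,14,16,17,18,19,20}
5 lies in both, so they are not disjoint.

No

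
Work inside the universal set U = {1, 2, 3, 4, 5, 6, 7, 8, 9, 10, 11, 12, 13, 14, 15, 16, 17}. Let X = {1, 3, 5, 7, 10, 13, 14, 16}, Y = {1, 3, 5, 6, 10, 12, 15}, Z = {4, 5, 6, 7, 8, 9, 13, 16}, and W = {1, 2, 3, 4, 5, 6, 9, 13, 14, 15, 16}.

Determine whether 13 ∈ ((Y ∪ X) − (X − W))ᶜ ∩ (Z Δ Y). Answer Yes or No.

No

13 ∉ Y and 13 ∈ X, so 13 ∈ Y ∪ X
13 ∈ X and 13 ∈ W, so 13 ∉ X − W
13 ∈ (Y ∪ X) and 13 ∉ (X − W), so 13 ∈ (Y ∪ X) − (X − W)
13 ∉ ((Y ∪ X) − (X − W))ᶜ since 13 ∈ ((Y ∪ X) − (X − W))
13 ∈ Z and 13 ∉ Y, so 13 ∈ Z Δ Y
13 ∉ ((Y ∪ X) − (X − W))ᶜ and 13 ∈ (Z Δ Y), so 13 ∉ ((Y ∪ X) − (X − W))ᶜ ∩ (Z Δ Y)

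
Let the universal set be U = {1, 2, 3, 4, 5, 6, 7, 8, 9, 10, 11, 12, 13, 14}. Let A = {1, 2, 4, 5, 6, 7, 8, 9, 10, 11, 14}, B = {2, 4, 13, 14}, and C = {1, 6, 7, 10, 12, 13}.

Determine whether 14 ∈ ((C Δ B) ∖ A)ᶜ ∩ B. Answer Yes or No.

14 ∉ C and 14 ∈ B, so 14 ∈ C Δ B
14 ∈ (C Δ B) and 14 ∈ A, so 14 ∉ (C Δ B) ∖ A
14 ∈ ((C Δ B) ∖ A)ᶜ since 14 ∉ ((C Δ B) ∖ A)
14 ∈ ((C Δ B) ∖ A)ᶜ and 14 ∈ B, so 14 ∈ ((C Δ B) ∖ A)ᶜ ∩ B

Yes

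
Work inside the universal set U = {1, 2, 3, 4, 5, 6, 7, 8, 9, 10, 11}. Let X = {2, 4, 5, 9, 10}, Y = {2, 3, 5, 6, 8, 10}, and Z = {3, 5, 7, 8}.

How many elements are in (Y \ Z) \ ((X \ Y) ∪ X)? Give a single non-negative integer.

Y \ Z = {2, 6, 10}
X \ Y = {4, 9}
(X \ Y) ∪ X = {2, 4, 5, 9, 10}
(Y \ Z) \ ((X \ Y) ∪ X) = {6}
|(Y \ Z) \ ((X \ Y) ∪ X)| = 1

1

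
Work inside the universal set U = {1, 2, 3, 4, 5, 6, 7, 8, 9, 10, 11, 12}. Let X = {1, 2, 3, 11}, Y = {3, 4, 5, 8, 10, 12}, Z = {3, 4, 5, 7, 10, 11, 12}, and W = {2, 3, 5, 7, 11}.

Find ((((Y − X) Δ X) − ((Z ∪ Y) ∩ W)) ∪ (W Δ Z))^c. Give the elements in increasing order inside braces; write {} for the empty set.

{3, 5, 6, 7, 9, 11}

Y − X = {4, 5, 8, 10, 12}
(Y − X) Δ X = {1, 2, 3, 4, 5, 8, 10, 11, 12}
Z ∪ Y = {3, 4, 5, 7, 8, 10, 11, 12}
(Z ∪ Y) ∩ W = {3, 5, 7, 11}
((Y − X) Δ X) − ((Z ∪ Y) ∩ W) = {1, 2, 4, 8, 10, 12}
W Δ Z = {2, 4, 10, 12}
(((Y − X) Δ X) − ((Z ∪ Y) ∩ W)) ∪ (W Δ Z) = {1, 2, 4, 8, 10, 12}
((((Y − X) Δ X) − ((Z ∪ Y) ∩ W)) ∪ (W Δ Z))^c = {3, 5, 6, 7, 9, 11}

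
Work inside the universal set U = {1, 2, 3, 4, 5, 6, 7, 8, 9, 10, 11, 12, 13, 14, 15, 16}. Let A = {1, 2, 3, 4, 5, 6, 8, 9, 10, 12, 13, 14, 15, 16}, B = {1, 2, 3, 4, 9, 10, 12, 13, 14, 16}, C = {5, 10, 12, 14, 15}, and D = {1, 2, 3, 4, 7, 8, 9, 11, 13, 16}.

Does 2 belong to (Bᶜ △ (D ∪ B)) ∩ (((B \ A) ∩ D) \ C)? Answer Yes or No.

2 ∈ B, so 2 ∉ Bᶜ
2 ∈ D and 2 ∈ B, so 2 ∈ D ∪ B
2 ∉ Bᶜ and 2 ∈ (D ∪ B), so 2 ∈ Bᶜ △ (D ∪ B)
2 ∈ B and 2 ∈ A, so 2 ∉ B \ A
2 ∉ (B \ A) and 2 ∈ D, so 2 ∉ (B \ A) ∩ D
2 ∉ ((B \ A) ∩ D) and 2 ∉ C, so 2 ∉ ((B \ A) ∩ D) \ C
2 ∈ (Bᶜ △ (D ∪ B)) and 2 ∉ (((B \ A) ∩ D) \ C), so 2 ∉ (Bᶜ △ (D ∪ B)) ∩ (((B \ A) ∩ D) \ C)

No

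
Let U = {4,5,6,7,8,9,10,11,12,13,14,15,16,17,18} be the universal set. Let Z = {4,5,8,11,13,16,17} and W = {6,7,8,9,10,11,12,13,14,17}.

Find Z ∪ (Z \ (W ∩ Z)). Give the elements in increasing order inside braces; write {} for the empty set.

W ∩ Z = {8,11,13,17}
Z \ (W ∩ Z) = {4,5,16}
Z ∪ (Z \ (W ∩ Z)) = {4,5,8,11,13,16,17}

{4,5,8,11,13,16,17}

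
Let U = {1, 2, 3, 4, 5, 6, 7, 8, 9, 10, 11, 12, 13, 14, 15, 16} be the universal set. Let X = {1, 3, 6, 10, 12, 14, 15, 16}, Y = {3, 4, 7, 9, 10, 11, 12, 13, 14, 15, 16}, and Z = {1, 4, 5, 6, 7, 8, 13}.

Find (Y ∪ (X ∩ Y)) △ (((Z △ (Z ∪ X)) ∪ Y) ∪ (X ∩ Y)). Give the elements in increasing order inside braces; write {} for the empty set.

X ∩ Y = {3, 10, 12, 14, 15, 16}
Y ∪ (X ∩ Y) = {3, 4, 7, 9, 10, 11, 12, 13, 14, 15, 16}
Z ∪ X = {1, 3, 4, 5, 6, 7, 8, 10, 12, 13, 14, 15, 16}
Z △ (Z ∪ X) = {3, 10, 12, 14, 15, 16}
(Z △ (Z ∪ X)) ∪ Y = {3, 4, 7, 9, 10, 11, 12, 13, 14, 15, 16}
((Z △ (Z ∪ X)) ∪ Y) ∪ (X ∩ Y) = {3, 4, 7, 9, 10, 11, 12, 13, 14, 15, 16}
(Y ∪ (X ∩ Y)) △ (((Z △ (Z ∪ X)) ∪ Y) ∪ (X ∩ Y)) = {}

{}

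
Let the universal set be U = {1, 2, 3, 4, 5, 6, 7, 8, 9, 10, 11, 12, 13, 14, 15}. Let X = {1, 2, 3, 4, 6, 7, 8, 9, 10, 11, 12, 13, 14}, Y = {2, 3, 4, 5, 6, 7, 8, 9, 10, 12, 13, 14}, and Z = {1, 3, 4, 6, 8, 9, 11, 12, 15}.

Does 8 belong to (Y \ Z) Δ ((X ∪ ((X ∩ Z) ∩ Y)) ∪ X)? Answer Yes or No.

Yes

8 ∈ Y and 8 ∈ Z, so 8 ∉ Y \ Z
8 ∈ X and 8 ∈ Z, so 8 ∈ X ∩ Z
8 ∈ (X ∩ Z) and 8 ∈ Y, so 8 ∈ (X ∩ Z) ∩ Y
8 ∈ X and 8 ∈ ((X ∩ Z) ∩ Y), so 8 ∈ X ∪ ((X ∩ Z) ∩ Y)
8 ∈ (X ∪ ((X ∩ Z) ∩ Y)) and 8 ∈ X, so 8 ∈ (X ∪ ((X ∩ Z) ∩ Y)) ∪ X
8 ∉ (Y \ Z) and 8 ∈ ((X ∪ ((X ∩ Z) ∩ Y)) ∪ X), so 8 ∈ (Y \ Z) Δ ((X ∪ ((X ∩ Z) ∩ Y)) ∪ X)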